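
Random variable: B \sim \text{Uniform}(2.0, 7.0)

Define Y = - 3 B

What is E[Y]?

For Y = -3B:
E[Y] = -3 * E[B]
E[B] = (2 + 7)/2 = 4.5
E[Y] = -3 * 4.5 = -13.5

-13.5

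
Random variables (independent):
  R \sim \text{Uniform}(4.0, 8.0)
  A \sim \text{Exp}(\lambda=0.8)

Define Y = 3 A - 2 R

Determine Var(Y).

For independent RVs: Var(aX + bY) = a²Var(X) + b²Var(Y)
Var(R) = 1.3333333
Var(A) = 1.5625
Var(Y) = (-2)²*1.3333333 + 3²*1.5625
= 4*1.3333333 + 9*1.5625 = 19.395833

19.395833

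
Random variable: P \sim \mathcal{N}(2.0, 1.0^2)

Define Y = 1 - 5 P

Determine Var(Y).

For Y = aP + b: Var(Y) = a² * Var(P)
Var(P) = 1.0^2 = 1
Var(Y) = (-5)² * 1 = 25 * 1 = 25

25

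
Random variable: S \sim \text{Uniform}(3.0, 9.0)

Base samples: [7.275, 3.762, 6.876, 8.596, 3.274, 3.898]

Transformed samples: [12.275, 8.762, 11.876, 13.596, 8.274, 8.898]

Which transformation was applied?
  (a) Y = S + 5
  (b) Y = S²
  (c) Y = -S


Checking option (a) Y = S + 5:
  S = 7.275 -> Y = 12.275 ✓
  S = 3.762 -> Y = 8.762 ✓
  S = 6.876 -> Y = 11.876 ✓
All samples match this transformation.

(a) S + 5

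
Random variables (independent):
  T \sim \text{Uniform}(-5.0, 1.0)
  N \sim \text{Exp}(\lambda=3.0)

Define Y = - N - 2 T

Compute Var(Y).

For independent RVs: Var(aX + bY) = a²Var(X) + b²Var(Y)
Var(T) = 3
Var(N) = 0.11111111
Var(Y) = (-2)²*3 + (-1)²*0.11111111
= 4*3 + 1*0.11111111 = 12.111111

12.111111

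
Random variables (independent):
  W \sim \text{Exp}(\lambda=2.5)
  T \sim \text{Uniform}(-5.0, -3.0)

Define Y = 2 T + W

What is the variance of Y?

For independent RVs: Var(aX + bY) = a²Var(X) + b²Var(Y)
Var(W) = 0.16
Var(T) = 0.33333333
Var(Y) = 1²*0.16 + 2²*0.33333333
= 1*0.16 + 4*0.33333333 = 1.4933333

1.4933333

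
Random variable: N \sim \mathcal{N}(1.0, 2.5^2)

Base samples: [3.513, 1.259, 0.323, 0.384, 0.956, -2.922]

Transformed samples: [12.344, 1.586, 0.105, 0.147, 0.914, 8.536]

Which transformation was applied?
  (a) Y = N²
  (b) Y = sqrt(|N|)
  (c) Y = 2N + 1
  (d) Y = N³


Checking option (a) Y = N²:
  N = 3.513 -> Y = 12.344 ✓
  N = 1.259 -> Y = 1.586 ✓
  N = 0.323 -> Y = 0.105 ✓
All samples match this transformation.

(a) N²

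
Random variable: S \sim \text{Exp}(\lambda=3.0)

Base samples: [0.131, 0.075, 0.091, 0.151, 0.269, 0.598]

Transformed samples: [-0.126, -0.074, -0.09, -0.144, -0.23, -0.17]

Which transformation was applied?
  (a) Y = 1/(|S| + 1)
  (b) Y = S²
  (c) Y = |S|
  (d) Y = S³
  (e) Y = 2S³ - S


Checking option (e) Y = 2S³ - S:
  S = 0.131 -> Y = -0.126 ✓
  S = 0.075 -> Y = -0.074 ✓
  S = 0.091 -> Y = -0.09 ✓
All samples match this transformation.

(e) 2S³ - S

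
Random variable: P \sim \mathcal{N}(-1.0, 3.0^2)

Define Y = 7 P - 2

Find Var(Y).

For Y = aP + b: Var(Y) = a² * Var(P)
Var(P) = 3.0^2 = 9
Var(Y) = 7² * 9 = 49 * 9 = 441

441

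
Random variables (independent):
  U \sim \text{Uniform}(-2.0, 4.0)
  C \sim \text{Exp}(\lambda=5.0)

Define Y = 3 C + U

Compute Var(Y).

For independent RVs: Var(aX + bY) = a²Var(X) + b²Var(Y)
Var(U) = 3
Var(C) = 0.04
Var(Y) = 1²*3 + 3²*0.04
= 1*3 + 9*0.04 = 3.36

3.36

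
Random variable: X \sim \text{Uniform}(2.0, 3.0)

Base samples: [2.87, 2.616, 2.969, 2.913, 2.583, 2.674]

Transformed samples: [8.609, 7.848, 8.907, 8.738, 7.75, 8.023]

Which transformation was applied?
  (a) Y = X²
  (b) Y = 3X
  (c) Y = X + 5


Checking option (b) Y = 3X:
  X = 2.87 -> Y = 8.609 ✓
  X = 2.616 -> Y = 7.848 ✓
  X = 2.969 -> Y = 8.907 ✓
All samples match this transformation.

(b) 3X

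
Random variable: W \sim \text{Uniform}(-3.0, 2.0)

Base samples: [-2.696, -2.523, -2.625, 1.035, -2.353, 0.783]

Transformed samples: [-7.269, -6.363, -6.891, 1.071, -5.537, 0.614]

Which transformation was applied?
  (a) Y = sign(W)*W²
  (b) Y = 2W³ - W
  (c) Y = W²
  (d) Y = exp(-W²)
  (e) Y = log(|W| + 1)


Checking option (a) Y = sign(W)*W²:
  W = -2.696 -> Y = -7.269 ✓
  W = -2.523 -> Y = -6.363 ✓
  W = -2.625 -> Y = -6.891 ✓
All samples match this transformation.

(a) sign(W)*W²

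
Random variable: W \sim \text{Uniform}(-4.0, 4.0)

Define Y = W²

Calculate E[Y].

Using E[X²] = Var(X) + (E[X])²:
E[W] = 0
Var(W) = (4 + 4)^2/12 = 5.3333333
E[W²] = 5.3333333 + 0² = 5.3333333 + 0 = 5.3333333

5.3333333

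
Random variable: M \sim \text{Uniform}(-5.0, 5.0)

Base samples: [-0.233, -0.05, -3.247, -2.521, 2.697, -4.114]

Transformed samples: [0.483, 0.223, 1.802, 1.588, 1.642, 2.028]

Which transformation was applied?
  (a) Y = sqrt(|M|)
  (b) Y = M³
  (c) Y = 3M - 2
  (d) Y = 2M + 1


Checking option (a) Y = sqrt(|M|):
  M = -0.233 -> Y = 0.483 ✓
  M = -0.05 -> Y = 0.223 ✓
  M = -3.247 -> Y = 1.802 ✓
All samples match this transformation.

(a) sqrt(|M|)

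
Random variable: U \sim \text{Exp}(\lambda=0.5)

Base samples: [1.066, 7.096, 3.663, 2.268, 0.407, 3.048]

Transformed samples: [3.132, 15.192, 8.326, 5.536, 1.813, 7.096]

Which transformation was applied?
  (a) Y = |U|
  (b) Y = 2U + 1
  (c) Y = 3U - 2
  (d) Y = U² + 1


Checking option (b) Y = 2U + 1:
  U = 1.066 -> Y = 3.132 ✓
  U = 7.096 -> Y = 15.192 ✓
  U = 3.663 -> Y = 8.326 ✓
All samples match this transformation.

(b) 2U + 1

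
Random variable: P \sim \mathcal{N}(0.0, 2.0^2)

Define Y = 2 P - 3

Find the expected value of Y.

For Y = 2P - 3:
E[Y] = 2 * E[P] - 3
E[P] = 0.0 = 0
E[Y] = 2 * 0 - 3 = -3

-3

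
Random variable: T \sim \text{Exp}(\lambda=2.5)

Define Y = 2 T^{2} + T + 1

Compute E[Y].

E[Y] = 2*E[T²] + 1*E[T] + 1
E[T] = 0.4
E[T²] = Var(T) + (E[T])² = 0.16 + 0.16 = 0.32
E[Y] = 2*0.32 + 1*0.4 + 1 = 2.04

2.04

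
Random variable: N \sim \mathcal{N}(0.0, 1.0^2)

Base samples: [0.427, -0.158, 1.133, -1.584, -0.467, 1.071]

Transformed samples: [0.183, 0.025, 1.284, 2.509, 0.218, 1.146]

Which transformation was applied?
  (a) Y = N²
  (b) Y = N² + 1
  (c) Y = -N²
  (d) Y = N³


Checking option (a) Y = N²:
  N = 0.427 -> Y = 0.183 ✓
  N = -0.158 -> Y = 0.025 ✓
  N = 1.133 -> Y = 1.284 ✓
All samples match this transformation.

(a) N²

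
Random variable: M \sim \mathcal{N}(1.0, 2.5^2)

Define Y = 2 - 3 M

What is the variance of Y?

For Y = aM + b: Var(Y) = a² * Var(M)
Var(M) = 2.5^2 = 6.25
Var(Y) = (-3)² * 6.25 = 9 * 6.25 = 56.25

56.25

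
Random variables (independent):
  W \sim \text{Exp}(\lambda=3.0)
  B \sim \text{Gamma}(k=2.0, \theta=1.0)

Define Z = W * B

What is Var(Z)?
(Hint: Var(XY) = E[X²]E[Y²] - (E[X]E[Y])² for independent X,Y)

Var(XY) = E[X²]E[Y²] - (E[X]E[Y])²
E[W] = 0.33333333, Var(W) = 0.11111111
E[B] = 2, Var(B) = 2
E[W²] = 0.11111111 + 0.33333333² = 0.22222222
E[B²] = 2 + 2² = 6
Var(Z) = 0.22222222*6 - (0.33333333*2)²
= 1.3333333 - 0.44444444 = 0.88888889

0.88888889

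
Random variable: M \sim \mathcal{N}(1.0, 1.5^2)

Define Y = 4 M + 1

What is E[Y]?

For Y = 4M + 1:
E[Y] = 4 * E[M] + 1
E[M] = 1.0 = 1
E[Y] = 4 * 1 + 1 = 5

5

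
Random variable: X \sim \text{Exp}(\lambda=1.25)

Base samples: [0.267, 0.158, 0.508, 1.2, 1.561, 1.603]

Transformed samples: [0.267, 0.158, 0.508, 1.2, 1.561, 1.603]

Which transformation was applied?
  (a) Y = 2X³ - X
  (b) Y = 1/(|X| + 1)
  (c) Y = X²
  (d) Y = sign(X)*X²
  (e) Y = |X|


Checking option (e) Y = |X|:
  X = 0.267 -> Y = 0.267 ✓
  X = 0.158 -> Y = 0.158 ✓
  X = 0.508 -> Y = 0.508 ✓
All samples match this transformation.

(e) |X|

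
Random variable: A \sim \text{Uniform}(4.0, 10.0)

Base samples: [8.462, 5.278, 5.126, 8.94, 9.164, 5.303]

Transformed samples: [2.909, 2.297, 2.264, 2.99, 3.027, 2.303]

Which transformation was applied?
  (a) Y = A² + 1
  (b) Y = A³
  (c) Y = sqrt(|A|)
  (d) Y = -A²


Checking option (c) Y = sqrt(|A|):
  A = 8.462 -> Y = 2.909 ✓
  A = 5.278 -> Y = 2.297 ✓
  A = 5.126 -> Y = 2.264 ✓
All samples match this transformation.

(c) sqrt(|A|)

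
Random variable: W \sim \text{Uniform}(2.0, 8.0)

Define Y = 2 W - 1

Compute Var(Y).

For Y = aW + b: Var(Y) = a² * Var(W)
Var(W) = (8 - 2)^2/12 = 3
Var(Y) = 2² * 3 = 4 * 3 = 12

12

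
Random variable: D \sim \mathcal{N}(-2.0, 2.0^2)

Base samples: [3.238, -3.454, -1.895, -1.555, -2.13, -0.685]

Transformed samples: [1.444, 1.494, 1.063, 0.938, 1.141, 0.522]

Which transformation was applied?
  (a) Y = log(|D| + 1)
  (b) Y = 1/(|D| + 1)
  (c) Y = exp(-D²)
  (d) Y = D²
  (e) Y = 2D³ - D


Checking option (a) Y = log(|D| + 1):
  D = 3.238 -> Y = 1.444 ✓
  D = -3.454 -> Y = 1.494 ✓
  D = -1.895 -> Y = 1.063 ✓
All samples match this transformation.

(a) log(|D| + 1)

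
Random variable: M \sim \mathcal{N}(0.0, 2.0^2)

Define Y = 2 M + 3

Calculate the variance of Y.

For Y = aM + b: Var(Y) = a² * Var(M)
Var(M) = 2.0^2 = 4
Var(Y) = 2² * 4 = 4 * 4 = 16

16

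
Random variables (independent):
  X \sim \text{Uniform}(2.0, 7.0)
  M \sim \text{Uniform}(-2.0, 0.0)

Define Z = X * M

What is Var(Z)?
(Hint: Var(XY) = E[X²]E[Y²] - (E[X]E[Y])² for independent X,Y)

Var(XY) = E[X²]E[Y²] - (E[X]E[Y])²
E[X] = 4.5, Var(X) = 2.0833333
E[M] = -1, Var(M) = 0.33333333
E[X²] = 2.0833333 + 4.5² = 22.333333
E[M²] = 0.33333333 + (-1)² = 1.3333333
Var(Z) = 22.333333*1.3333333 - (4.5*(-1))²
= 29.777778 - 20.25 = 9.5277778

9.5277778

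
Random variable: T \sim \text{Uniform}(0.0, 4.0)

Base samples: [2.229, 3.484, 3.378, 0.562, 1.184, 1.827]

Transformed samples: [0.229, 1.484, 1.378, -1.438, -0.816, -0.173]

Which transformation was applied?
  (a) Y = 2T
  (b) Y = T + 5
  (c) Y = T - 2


Checking option (c) Y = T - 2:
  T = 2.229 -> Y = 0.229 ✓
  T = 3.484 -> Y = 1.484 ✓
  T = 3.378 -> Y = 1.378 ✓
All samples match this transformation.

(c) T - 2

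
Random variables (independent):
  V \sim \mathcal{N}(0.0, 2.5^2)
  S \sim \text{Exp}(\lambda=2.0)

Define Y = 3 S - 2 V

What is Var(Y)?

For independent RVs: Var(aX + bY) = a²Var(X) + b²Var(Y)
Var(V) = 6.25
Var(S) = 0.25
Var(Y) = (-2)²*6.25 + 3²*0.25
= 4*6.25 + 9*0.25 = 27.25

27.25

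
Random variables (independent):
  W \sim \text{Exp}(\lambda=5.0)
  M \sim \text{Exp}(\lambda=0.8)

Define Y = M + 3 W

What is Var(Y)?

For independent RVs: Var(aX + bY) = a²Var(X) + b²Var(Y)
Var(W) = 0.04
Var(M) = 1.5625
Var(Y) = 3²*0.04 + 1²*1.5625
= 9*0.04 + 1*1.5625 = 1.9225

1.9225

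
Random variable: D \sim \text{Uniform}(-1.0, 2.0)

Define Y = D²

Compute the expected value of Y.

Using E[X²] = Var(X) + (E[X])²:
E[D] = 0.5
Var(D) = (2 + 1)^2/12 = 0.75
E[D²] = 0.75 + 0.5² = 0.75 + 0.25 = 1

1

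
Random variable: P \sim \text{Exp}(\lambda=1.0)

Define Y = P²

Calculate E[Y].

Using E[X²] = Var(X) + (E[X])²:
E[P] = 1
Var(P) = 1/1.0^2 = 1
E[P²] = 1 + 1² = 1 + 1 = 2

2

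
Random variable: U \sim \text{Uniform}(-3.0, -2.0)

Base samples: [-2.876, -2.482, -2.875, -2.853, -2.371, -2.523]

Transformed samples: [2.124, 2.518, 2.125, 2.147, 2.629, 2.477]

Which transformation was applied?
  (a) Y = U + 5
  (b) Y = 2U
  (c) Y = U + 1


Checking option (a) Y = U + 5:
  U = -2.876 -> Y = 2.124 ✓
  U = -2.482 -> Y = 2.518 ✓
  U = -2.875 -> Y = 2.125 ✓
All samples match this transformation.

(a) U + 5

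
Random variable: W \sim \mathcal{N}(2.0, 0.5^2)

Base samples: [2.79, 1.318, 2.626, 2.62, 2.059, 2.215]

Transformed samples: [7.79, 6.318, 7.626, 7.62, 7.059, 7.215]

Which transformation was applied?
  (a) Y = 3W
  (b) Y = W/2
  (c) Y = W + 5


Checking option (c) Y = W + 5:
  W = 2.79 -> Y = 7.79 ✓
  W = 1.318 -> Y = 6.318 ✓
  W = 2.626 -> Y = 7.626 ✓
All samples match this transformation.

(c) W + 5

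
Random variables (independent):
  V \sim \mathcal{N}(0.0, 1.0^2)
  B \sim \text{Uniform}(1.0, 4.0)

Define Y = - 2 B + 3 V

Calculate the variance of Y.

For independent RVs: Var(aX + bY) = a²Var(X) + b²Var(Y)
Var(V) = 1
Var(B) = 0.75
Var(Y) = 3²*1 + (-2)²*0.75
= 9*1 + 4*0.75 = 12

12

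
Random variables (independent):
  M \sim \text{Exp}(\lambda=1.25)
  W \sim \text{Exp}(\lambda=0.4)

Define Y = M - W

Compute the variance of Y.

For independent RVs: Var(aX + bY) = a²Var(X) + b²Var(Y)
Var(M) = 0.64
Var(W) = 6.25
Var(Y) = 1²*0.64 + (-1)²*6.25
= 1*0.64 + 1*6.25 = 6.89

6.89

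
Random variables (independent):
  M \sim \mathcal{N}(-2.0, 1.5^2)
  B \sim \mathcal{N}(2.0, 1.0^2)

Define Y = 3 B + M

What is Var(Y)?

For independent RVs: Var(aX + bY) = a²Var(X) + b²Var(Y)
Var(M) = 2.25
Var(B) = 1
Var(Y) = 1²*2.25 + 3²*1
= 1*2.25 + 9*1 = 11.25

11.25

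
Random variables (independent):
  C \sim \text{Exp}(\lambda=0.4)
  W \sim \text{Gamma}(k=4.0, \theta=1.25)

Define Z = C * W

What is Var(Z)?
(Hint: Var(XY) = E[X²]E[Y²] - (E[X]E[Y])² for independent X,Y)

Var(XY) = E[X²]E[Y²] - (E[X]E[Y])²
E[C] = 2.5, Var(C) = 6.25
E[W] = 5, Var(W) = 6.25
E[C²] = 6.25 + 2.5² = 12.5
E[W²] = 6.25 + 5² = 31.25
Var(Z) = 12.5*31.25 - (2.5*5)²
= 390.625 - 156.25 = 234.375

234.375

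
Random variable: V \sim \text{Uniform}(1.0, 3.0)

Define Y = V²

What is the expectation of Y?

Using E[X²] = Var(X) + (E[X])²:
E[V] = 2
Var(V) = (3 - 1)^2/12 = 0.33333333
E[V²] = 0.33333333 + 2² = 0.33333333 + 4 = 4.3333333

4.3333333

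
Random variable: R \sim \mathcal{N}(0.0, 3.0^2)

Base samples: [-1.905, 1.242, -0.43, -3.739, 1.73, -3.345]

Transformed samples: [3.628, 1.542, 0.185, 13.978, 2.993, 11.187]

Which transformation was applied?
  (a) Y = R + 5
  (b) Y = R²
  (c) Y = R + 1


Checking option (b) Y = R²:
  R = -1.905 -> Y = 3.628 ✓
  R = 1.242 -> Y = 1.542 ✓
  R = -0.43 -> Y = 0.185 ✓
All samples match this transformation.

(b) R²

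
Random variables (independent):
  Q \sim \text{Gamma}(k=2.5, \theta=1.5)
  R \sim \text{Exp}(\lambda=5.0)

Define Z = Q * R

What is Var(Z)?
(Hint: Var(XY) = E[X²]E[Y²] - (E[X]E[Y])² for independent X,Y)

Var(XY) = E[X²]E[Y²] - (E[X]E[Y])²
E[Q] = 3.75, Var(Q) = 5.625
E[R] = 0.2, Var(R) = 0.04
E[Q²] = 5.625 + 3.75² = 19.6875
E[R²] = 0.04 + 0.2² = 0.08
Var(Z) = 19.6875*0.08 - (3.75*0.2)²
= 1.575 - 0.5625 = 1.0125

1.0125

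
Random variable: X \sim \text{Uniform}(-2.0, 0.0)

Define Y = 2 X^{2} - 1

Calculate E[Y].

E[Y] = 2*E[X²] - 1
E[X] = -1
E[X²] = Var(X) + (E[X])² = 0.33333333 + 1 = 1.3333333
E[Y] = 2*1.3333333 - 1 = 1.6666667

1.6666667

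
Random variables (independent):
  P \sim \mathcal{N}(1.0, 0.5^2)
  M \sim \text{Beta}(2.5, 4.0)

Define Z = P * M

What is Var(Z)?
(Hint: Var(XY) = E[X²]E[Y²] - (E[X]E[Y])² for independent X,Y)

Var(XY) = E[X²]E[Y²] - (E[X]E[Y])²
E[P] = 1, Var(P) = 0.25
E[M] = 0.38461538, Var(M) = 0.031558185
E[P²] = 0.25 + 1² = 1.25
E[M²] = 0.031558185 + 0.38461538² = 0.17948718
Var(Z) = 1.25*0.17948718 - (1*0.38461538)²
= 0.22435897 - 0.14792899 = 0.07642998

0.07642998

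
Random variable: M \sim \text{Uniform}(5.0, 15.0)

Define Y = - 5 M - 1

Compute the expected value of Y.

For Y = -5M - 1:
E[Y] = -5 * E[M] - 1
E[M] = (5 + 15)/2 = 10
E[Y] = -5 * 10 - 1 = -51

-51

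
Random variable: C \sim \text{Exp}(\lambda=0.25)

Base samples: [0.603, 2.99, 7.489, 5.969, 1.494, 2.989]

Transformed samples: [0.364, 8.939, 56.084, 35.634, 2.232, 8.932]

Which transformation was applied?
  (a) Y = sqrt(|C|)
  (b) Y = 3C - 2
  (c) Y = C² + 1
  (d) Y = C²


Checking option (d) Y = C²:
  C = 0.603 -> Y = 0.364 ✓
  C = 2.99 -> Y = 8.939 ✓
  C = 7.489 -> Y = 56.084 ✓
All samples match this transformation.

(d) C²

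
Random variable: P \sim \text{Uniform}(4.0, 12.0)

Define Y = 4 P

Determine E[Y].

For Y = 4P:
E[Y] = 4 * E[P]
E[P] = (4 + 12)/2 = 8
E[Y] = 4 * 8 = 32

32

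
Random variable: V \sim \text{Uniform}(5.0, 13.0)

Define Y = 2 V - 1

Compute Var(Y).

For Y = aV + b: Var(Y) = a² * Var(V)
Var(V) = (13 - 5)^2/12 = 5.3333333
Var(Y) = 2² * 5.3333333 = 4 * 5.3333333 = 21.333333

21.333333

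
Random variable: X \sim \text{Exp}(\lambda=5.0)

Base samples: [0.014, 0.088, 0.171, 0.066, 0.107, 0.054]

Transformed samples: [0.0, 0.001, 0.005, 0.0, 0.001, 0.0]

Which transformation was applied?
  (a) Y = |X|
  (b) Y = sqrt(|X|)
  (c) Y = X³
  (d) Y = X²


Checking option (c) Y = X³:
  X = 0.014 -> Y = 0.0 ✓
  X = 0.088 -> Y = 0.001 ✓
  X = 0.171 -> Y = 0.005 ✓
All samples match this transformation.

(c) X³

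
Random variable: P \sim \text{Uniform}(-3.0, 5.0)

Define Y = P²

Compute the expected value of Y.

Using E[X²] = Var(X) + (E[X])²:
E[P] = 1
Var(P) = (5 + 3)^2/12 = 5.3333333
E[P²] = 5.3333333 + 1² = 5.3333333 + 1 = 6.3333333

6.3333333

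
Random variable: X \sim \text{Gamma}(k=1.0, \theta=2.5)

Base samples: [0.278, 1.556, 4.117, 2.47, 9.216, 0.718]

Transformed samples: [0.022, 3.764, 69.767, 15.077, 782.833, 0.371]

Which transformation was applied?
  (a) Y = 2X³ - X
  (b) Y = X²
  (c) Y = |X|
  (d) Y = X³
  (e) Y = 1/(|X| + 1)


Checking option (d) Y = X³:
  X = 0.278 -> Y = 0.022 ✓
  X = 1.556 -> Y = 3.764 ✓
  X = 4.117 -> Y = 69.767 ✓
All samples match this transformation.

(d) X³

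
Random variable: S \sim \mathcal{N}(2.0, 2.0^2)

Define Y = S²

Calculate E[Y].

E[S²] = Var(S) + (E[S])² = 4 + 4 = 8

8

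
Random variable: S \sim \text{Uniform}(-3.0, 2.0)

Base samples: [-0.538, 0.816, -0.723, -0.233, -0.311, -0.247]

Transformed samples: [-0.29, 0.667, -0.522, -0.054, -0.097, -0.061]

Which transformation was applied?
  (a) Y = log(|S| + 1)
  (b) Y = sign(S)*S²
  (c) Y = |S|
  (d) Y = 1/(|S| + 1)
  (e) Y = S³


Checking option (b) Y = sign(S)*S²:
  S = -0.538 -> Y = -0.29 ✓
  S = 0.816 -> Y = 0.667 ✓
  S = -0.723 -> Y = -0.522 ✓
All samples match this transformation.

(b) sign(S)*S²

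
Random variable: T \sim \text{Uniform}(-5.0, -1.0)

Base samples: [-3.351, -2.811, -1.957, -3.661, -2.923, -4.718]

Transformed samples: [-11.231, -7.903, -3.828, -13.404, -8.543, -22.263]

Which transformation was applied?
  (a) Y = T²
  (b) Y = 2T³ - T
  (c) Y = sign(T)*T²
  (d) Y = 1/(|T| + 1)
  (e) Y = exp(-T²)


Checking option (c) Y = sign(T)*T²:
  T = -3.351 -> Y = -11.231 ✓
  T = -2.811 -> Y = -7.903 ✓
  T = -1.957 -> Y = -3.828 ✓
All samples match this transformation.

(c) sign(T)*T²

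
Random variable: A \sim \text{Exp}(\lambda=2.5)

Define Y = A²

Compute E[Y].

E[A²] = Var(A) + (E[A])² = 0.16 + 0.16 = 0.32

0.32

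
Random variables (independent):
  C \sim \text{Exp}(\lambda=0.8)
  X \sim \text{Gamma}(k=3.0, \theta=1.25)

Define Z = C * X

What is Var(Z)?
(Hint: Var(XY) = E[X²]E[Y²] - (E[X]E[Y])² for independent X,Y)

Var(XY) = E[X²]E[Y²] - (E[X]E[Y])²
E[C] = 1.25, Var(C) = 1.5625
E[X] = 3.75, Var(X) = 4.6875
E[C²] = 1.5625 + 1.25² = 3.125
E[X²] = 4.6875 + 3.75² = 18.75
Var(Z) = 3.125*18.75 - (1.25*3.75)²
= 58.59375 - 21.972656 = 36.621094

36.621094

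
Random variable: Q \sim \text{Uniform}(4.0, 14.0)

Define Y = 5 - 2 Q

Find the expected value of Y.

For Y = -2Q + 5:
E[Y] = -2 * E[Q] + 5
E[Q] = (4 + 14)/2 = 9
E[Y] = -2 * 9 + 5 = -13

-13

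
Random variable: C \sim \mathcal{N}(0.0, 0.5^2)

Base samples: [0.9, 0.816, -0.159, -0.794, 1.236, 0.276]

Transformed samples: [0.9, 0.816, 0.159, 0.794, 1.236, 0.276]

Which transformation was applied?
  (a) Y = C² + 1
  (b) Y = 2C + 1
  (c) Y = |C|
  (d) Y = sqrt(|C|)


Checking option (c) Y = |C|:
  C = 0.9 -> Y = 0.9 ✓
  C = 0.816 -> Y = 0.816 ✓
  C = -0.159 -> Y = 0.159 ✓
All samples match this transformation.

(c) |C|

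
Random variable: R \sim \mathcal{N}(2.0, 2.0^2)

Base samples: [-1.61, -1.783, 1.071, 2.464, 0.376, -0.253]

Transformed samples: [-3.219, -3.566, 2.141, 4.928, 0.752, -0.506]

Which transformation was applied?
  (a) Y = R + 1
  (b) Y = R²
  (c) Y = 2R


Checking option (c) Y = 2R:
  R = -1.61 -> Y = -3.219 ✓
  R = -1.783 -> Y = -3.566 ✓
  R = 1.071 -> Y = 2.141 ✓
All samples match this transformation.

(c) 2R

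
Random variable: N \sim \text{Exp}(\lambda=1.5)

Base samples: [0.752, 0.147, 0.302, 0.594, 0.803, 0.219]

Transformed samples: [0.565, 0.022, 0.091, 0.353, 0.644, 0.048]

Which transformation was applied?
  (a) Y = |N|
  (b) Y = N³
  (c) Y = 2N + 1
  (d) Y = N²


Checking option (d) Y = N²:
  N = 0.752 -> Y = 0.565 ✓
  N = 0.147 -> Y = 0.022 ✓
  N = 0.302 -> Y = 0.091 ✓
All samples match this transformation.

(d) N²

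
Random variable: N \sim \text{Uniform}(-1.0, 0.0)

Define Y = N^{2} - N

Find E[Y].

E[Y] = 1*E[N²] - 1*E[N]
E[N] = -0.5
E[N²] = Var(N) + (E[N])² = 0.083333333 + 0.25 = 0.33333333
E[Y] = 1*0.33333333 - 1*(-0.5) = 0.83333333

0.83333333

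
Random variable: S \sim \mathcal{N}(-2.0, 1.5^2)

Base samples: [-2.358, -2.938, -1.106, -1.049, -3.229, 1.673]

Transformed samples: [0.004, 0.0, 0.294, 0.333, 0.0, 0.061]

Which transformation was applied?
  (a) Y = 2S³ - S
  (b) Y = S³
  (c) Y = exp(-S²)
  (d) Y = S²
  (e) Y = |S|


Checking option (c) Y = exp(-S²):
  S = -2.358 -> Y = 0.004 ✓
  S = -2.938 -> Y = 0.0 ✓
  S = -1.106 -> Y = 0.294 ✓
All samples match this transformation.

(c) exp(-S²)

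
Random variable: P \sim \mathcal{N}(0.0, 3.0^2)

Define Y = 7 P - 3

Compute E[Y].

For Y = 7P - 3:
E[Y] = 7 * E[P] - 3
E[P] = 0.0 = 0
E[Y] = 7 * 0 - 3 = -3

-3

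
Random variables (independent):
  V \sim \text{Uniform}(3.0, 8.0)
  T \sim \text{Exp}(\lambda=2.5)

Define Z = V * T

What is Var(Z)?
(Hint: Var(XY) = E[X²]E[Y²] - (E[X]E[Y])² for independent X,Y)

Var(XY) = E[X²]E[Y²] - (E[X]E[Y])²
E[V] = 5.5, Var(V) = 2.0833333
E[T] = 0.4, Var(T) = 0.16
E[V²] = 2.0833333 + 5.5² = 32.333333
E[T²] = 0.16 + 0.4² = 0.32
Var(Z) = 32.333333*0.32 - (5.5*0.4)²
= 10.346667 - 4.84 = 5.5066667

5.5066667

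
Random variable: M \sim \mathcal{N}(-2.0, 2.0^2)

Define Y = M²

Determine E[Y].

Using E[X²] = Var(X) + (E[X])²:
E[M] = -2
Var(M) = 2.0^2 = 4
E[M²] = 4 + (-2)² = 4 + 4 = 8

8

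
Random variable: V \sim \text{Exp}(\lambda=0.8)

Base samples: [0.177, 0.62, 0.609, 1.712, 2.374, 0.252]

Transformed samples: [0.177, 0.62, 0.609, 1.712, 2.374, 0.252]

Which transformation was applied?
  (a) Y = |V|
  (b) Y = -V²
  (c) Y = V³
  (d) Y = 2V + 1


Checking option (a) Y = |V|:
  V = 0.177 -> Y = 0.177 ✓
  V = 0.62 -> Y = 0.62 ✓
  V = 0.609 -> Y = 0.609 ✓
All samples match this transformation.

(a) |V|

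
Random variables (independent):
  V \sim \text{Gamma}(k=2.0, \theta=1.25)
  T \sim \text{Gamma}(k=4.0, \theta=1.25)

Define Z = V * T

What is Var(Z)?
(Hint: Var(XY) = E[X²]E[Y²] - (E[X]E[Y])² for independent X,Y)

Var(XY) = E[X²]E[Y²] - (E[X]E[Y])²
E[V] = 2.5, Var(V) = 3.125
E[T] = 5, Var(T) = 6.25
E[V²] = 3.125 + 2.5² = 9.375
E[T²] = 6.25 + 5² = 31.25
Var(Z) = 9.375*31.25 - (2.5*5)²
= 292.96875 - 156.25 = 136.71875

136.71875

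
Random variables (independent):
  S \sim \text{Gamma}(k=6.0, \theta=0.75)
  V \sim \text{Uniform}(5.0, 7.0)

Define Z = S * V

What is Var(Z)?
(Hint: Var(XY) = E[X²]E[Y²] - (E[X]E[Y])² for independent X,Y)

Var(XY) = E[X²]E[Y²] - (E[X]E[Y])²
E[S] = 4.5, Var(S) = 3.375
E[V] = 6, Var(V) = 0.33333333
E[S²] = 3.375 + 4.5² = 23.625
E[V²] = 0.33333333 + 6² = 36.333333
Var(Z) = 23.625*36.333333 - (4.5*6)²
= 858.375 - 729 = 129.375

129.375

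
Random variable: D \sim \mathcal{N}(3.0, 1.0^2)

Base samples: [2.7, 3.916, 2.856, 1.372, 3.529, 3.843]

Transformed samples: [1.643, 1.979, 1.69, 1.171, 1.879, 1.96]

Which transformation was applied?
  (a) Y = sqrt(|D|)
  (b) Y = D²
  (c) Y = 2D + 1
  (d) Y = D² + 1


Checking option (a) Y = sqrt(|D|):
  D = 2.7 -> Y = 1.643 ✓
  D = 3.916 -> Y = 1.979 ✓
  D = 2.856 -> Y = 1.69 ✓
All samples match this transformation.

(a) sqrt(|D|)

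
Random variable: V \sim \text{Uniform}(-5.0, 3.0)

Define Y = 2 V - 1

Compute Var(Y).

For Y = aV + b: Var(Y) = a² * Var(V)
Var(V) = (3 + 5)^2/12 = 5.3333333
Var(Y) = 2² * 5.3333333 = 4 * 5.3333333 = 21.333333

21.333333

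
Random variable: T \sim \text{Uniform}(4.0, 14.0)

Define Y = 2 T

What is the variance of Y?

For Y = aT + b: Var(Y) = a² * Var(T)
Var(T) = (14 - 4)^2/12 = 8.3333333
Var(Y) = 2² * 8.3333333 = 4 * 8.3333333 = 33.333333

33.333333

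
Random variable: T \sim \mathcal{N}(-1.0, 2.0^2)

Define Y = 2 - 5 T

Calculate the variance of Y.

For Y = aT + b: Var(Y) = a² * Var(T)
Var(T) = 2.0^2 = 4
Var(Y) = (-5)² * 4 = 25 * 4 = 100

100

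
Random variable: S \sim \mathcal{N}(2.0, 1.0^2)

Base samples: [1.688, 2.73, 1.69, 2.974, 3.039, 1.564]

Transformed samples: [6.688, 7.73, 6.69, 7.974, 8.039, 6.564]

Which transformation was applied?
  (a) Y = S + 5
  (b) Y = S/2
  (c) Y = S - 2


Checking option (a) Y = S + 5:
  S = 1.688 -> Y = 6.688 ✓
  S = 2.73 -> Y = 7.73 ✓
  S = 1.69 -> Y = 6.69 ✓
All samples match this transformation.

(a) S + 5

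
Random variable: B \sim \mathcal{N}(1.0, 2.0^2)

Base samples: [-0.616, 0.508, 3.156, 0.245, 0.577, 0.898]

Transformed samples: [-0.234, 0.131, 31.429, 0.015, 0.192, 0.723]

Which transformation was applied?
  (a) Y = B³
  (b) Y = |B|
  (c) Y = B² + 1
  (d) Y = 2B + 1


Checking option (a) Y = B³:
  B = -0.616 -> Y = -0.234 ✓
  B = 0.508 -> Y = 0.131 ✓
  B = 3.156 -> Y = 31.429 ✓
All samples match this transformation.

(a) B³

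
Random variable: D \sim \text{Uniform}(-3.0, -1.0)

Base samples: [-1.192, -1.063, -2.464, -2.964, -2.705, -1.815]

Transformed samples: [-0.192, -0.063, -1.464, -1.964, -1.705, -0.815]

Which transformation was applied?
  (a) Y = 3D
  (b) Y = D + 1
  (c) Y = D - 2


Checking option (b) Y = D + 1:
  D = -1.192 -> Y = -0.192 ✓
  D = -1.063 -> Y = -0.063 ✓
  D = -2.464 -> Y = -1.464 ✓
All samples match this transformation.

(b) D + 1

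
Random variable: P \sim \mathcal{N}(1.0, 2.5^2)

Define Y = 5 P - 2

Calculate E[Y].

For Y = 5P - 2:
E[Y] = 5 * E[P] - 2
E[P] = 1.0 = 1
E[Y] = 5 * 1 - 2 = 3

3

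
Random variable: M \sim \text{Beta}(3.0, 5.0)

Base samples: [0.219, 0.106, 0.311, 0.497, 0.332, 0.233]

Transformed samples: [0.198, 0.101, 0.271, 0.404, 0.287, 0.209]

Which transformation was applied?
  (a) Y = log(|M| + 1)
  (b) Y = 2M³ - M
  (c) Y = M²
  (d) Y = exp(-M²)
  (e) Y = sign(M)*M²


Checking option (a) Y = log(|M| + 1):
  M = 0.219 -> Y = 0.198 ✓
  M = 0.106 -> Y = 0.101 ✓
  M = 0.311 -> Y = 0.271 ✓
All samples match this transformation.

(a) log(|M| + 1)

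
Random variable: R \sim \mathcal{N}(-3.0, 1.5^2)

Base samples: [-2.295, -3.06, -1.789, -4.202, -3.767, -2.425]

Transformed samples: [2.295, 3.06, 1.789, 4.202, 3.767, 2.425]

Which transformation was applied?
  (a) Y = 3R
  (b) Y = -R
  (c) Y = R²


Checking option (b) Y = -R:
  R = -2.295 -> Y = 2.295 ✓
  R = -3.06 -> Y = 3.06 ✓
  R = -1.789 -> Y = 1.789 ✓
All samples match this transformation.

(b) -R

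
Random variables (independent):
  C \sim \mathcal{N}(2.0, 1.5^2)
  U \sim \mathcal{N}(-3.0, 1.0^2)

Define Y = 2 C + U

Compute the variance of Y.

For independent RVs: Var(aX + bY) = a²Var(X) + b²Var(Y)
Var(C) = 2.25
Var(U) = 1
Var(Y) = 2²*2.25 + 1²*1
= 4*2.25 + 1*1 = 10

10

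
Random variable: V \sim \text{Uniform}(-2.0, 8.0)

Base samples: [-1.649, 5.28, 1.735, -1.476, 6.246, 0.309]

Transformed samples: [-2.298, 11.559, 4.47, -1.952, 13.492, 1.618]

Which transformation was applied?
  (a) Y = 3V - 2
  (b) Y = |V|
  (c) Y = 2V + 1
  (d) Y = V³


Checking option (c) Y = 2V + 1:
  V = -1.649 -> Y = -2.298 ✓
  V = 5.28 -> Y = 11.559 ✓
  V = 1.735 -> Y = 4.47 ✓
All samples match this transformation.

(c) 2V + 1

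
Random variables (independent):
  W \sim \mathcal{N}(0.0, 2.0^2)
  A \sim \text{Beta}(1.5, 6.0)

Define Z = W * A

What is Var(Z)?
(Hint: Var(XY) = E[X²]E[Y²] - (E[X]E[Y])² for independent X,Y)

Var(XY) = E[X²]E[Y²] - (E[X]E[Y])²
E[W] = 0, Var(W) = 4
E[A] = 0.2, Var(A) = 0.018823529
E[W²] = 4 + 0² = 4
E[A²] = 0.018823529 + 0.2² = 0.058823529
Var(Z) = 4*0.058823529 - (0*0.2)²
= 0.23529412 - 0 = 0.23529412

0.23529412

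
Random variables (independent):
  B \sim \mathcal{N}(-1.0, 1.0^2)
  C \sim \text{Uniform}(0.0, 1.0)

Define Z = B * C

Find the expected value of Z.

For independent RVs: E[XY] = E[X]*E[Y]
E[B] = -1
E[C] = 0.5
E[Z] = -1 * 0.5 = -0.5

-0.5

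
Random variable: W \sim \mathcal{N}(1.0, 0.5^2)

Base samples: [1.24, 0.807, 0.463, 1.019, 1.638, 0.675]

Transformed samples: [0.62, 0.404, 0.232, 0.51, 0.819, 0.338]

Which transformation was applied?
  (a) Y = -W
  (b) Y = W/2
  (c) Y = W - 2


Checking option (b) Y = W/2:
  W = 1.24 -> Y = 0.62 ✓
  W = 0.807 -> Y = 0.404 ✓
  W = 0.463 -> Y = 0.232 ✓
All samples match this transformation.

(b) W/2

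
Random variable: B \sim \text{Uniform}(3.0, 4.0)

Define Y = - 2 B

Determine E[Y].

For Y = -2B:
E[Y] = -2 * E[B]
E[B] = (3 + 4)/2 = 3.5
E[Y] = -2 * 3.5 = -7

-7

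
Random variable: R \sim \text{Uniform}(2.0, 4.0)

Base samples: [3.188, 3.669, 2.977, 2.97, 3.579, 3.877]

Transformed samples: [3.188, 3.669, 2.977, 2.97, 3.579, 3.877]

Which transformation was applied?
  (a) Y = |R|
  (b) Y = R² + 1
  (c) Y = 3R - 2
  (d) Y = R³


Checking option (a) Y = |R|:
  R = 3.188 -> Y = 3.188 ✓
  R = 3.669 -> Y = 3.669 ✓
  R = 2.977 -> Y = 2.977 ✓
All samples match this transformation.

(a) |R|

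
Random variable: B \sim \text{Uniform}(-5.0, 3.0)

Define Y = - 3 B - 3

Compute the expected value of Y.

For Y = -3B - 3:
E[Y] = -3 * E[B] - 3
E[B] = (-5 + 3)/2 = -1
E[Y] = -3 * (-1) - 3 = 0

0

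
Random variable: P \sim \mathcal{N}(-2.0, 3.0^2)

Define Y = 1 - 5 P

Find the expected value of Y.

For Y = -5P + 1:
E[Y] = -5 * E[P] + 1
E[P] = -2.0 = -2
E[Y] = -5 * (-2) + 1 = 11

11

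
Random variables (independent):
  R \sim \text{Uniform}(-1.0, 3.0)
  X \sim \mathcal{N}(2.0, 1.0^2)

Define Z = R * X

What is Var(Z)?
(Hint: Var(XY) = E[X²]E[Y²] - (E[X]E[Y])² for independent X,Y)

Var(XY) = E[X²]E[Y²] - (E[X]E[Y])²
E[R] = 1, Var(R) = 1.3333333
E[X] = 2, Var(X) = 1
E[R²] = 1.3333333 + 1² = 2.3333333
E[X²] = 1 + 2² = 5
Var(Z) = 2.3333333*5 - (1*2)²
= 11.666667 - 4 = 7.6666667

7.6666667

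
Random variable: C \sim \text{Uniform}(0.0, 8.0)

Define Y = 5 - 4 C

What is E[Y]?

For Y = -4C + 5:
E[Y] = -4 * E[C] + 5
E[C] = (0 + 8)/2 = 4
E[Y] = -4 * 4 + 5 = -11

-11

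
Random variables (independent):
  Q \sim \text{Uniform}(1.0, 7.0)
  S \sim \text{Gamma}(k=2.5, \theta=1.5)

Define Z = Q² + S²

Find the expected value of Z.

E[Z] = E[Q²] + E[S²]
E[Q²] = Var(Q) + E[Q]² = 3 + 16 = 19
E[S²] = Var(S) + E[S]² = 5.625 + 14.0625 = 19.6875
E[Z] = 19 + 19.6875 = 38.6875

38.6875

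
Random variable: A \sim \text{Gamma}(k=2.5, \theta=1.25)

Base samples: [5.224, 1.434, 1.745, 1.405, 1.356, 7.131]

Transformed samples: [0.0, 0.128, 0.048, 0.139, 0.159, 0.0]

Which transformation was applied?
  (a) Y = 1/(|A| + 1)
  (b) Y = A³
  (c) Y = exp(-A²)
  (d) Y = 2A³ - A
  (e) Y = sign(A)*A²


Checking option (c) Y = exp(-A²):
  A = 5.224 -> Y = 0.0 ✓
  A = 1.434 -> Y = 0.128 ✓
  A = 1.745 -> Y = 0.048 ✓
All samples match this transformation.

(c) exp(-A²)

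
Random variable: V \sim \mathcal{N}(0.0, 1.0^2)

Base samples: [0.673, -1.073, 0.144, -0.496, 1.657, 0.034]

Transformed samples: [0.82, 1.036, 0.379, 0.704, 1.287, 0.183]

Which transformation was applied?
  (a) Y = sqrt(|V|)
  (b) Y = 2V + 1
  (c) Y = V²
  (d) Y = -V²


Checking option (a) Y = sqrt(|V|):
  V = 0.673 -> Y = 0.82 ✓
  V = -1.073 -> Y = 1.036 ✓
  V = 0.144 -> Y = 0.379 ✓
All samples match this transformation.

(a) sqrt(|V|)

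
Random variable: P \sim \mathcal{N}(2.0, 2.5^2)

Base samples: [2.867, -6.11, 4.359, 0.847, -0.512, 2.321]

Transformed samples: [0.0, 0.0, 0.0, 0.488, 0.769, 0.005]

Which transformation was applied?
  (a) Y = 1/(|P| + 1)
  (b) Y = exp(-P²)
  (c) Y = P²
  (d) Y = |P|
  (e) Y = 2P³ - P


Checking option (b) Y = exp(-P²):
  P = 2.867 -> Y = 0.0 ✓
  P = -6.11 -> Y = 0.0 ✓
  P = 4.359 -> Y = 0.0 ✓
All samples match this transformation.

(b) exp(-P²)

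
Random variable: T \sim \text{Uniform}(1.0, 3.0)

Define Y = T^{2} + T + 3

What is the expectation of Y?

E[Y] = 1*E[T²] + 1*E[T] + 3
E[T] = 2
E[T²] = Var(T) + (E[T])² = 0.33333333 + 4 = 4.3333333
E[Y] = 1*4.3333333 + 1*2 + 3 = 9.3333333

9.3333333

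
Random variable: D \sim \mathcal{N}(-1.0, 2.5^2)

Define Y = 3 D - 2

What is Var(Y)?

For Y = aD + b: Var(Y) = a² * Var(D)
Var(D) = 2.5^2 = 6.25
Var(Y) = 3² * 6.25 = 9 * 6.25 = 56.25

56.25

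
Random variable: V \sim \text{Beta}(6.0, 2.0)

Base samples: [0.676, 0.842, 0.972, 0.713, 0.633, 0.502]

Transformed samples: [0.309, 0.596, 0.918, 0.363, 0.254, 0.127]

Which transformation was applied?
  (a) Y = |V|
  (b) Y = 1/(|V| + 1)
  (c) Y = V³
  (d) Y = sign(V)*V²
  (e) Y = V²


Checking option (c) Y = V³:
  V = 0.676 -> Y = 0.309 ✓
  V = 0.842 -> Y = 0.596 ✓
  V = 0.972 -> Y = 0.918 ✓
All samples match this transformation.

(c) V³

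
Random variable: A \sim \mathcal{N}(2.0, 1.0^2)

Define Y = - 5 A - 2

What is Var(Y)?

For Y = aA + b: Var(Y) = a² * Var(A)
Var(A) = 1.0^2 = 1
Var(Y) = (-5)² * 1 = 25 * 1 = 25

25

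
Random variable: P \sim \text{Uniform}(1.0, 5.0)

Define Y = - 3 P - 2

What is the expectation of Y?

For Y = -3P - 2:
E[Y] = -3 * E[P] - 2
E[P] = (1 + 5)/2 = 3
E[Y] = -3 * 3 - 2 = -11

-11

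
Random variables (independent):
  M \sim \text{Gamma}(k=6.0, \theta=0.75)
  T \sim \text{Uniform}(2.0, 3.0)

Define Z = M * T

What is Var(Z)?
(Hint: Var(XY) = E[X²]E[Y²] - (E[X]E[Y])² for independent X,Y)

Var(XY) = E[X²]E[Y²] - (E[X]E[Y])²
E[M] = 4.5, Var(M) = 3.375
E[T] = 2.5, Var(T) = 0.083333333
E[M²] = 3.375 + 4.5² = 23.625
E[T²] = 0.083333333 + 2.5² = 6.3333333
Var(Z) = 23.625*6.3333333 - (4.5*2.5)²
= 149.625 - 126.5625 = 23.0625

23.0625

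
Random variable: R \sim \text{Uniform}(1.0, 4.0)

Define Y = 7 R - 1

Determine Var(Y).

For Y = aR + b: Var(Y) = a² * Var(R)
Var(R) = (4 - 1)^2/12 = 0.75
Var(Y) = 7² * 0.75 = 49 * 0.75 = 36.75

36.75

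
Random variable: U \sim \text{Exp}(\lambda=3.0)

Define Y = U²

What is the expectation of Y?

Using E[X²] = Var(X) + (E[X])²:
E[U] = 0.33333333
Var(U) = 1/3.0^2 = 0.11111111
E[U²] = 0.11111111 + 0.33333333² = 0.11111111 + 0.11111111 = 0.22222222

0.22222222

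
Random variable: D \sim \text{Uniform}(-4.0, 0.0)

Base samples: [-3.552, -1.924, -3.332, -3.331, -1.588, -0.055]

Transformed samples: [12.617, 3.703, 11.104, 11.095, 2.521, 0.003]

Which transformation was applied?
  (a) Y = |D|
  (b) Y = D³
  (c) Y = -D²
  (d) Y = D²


Checking option (d) Y = D²:
  D = -3.552 -> Y = 12.617 ✓
  D = -1.924 -> Y = 3.703 ✓
  D = -3.332 -> Y = 11.104 ✓
All samples match this transformation.

(d) D²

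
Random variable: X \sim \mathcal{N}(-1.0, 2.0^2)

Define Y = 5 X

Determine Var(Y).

For Y = aX + b: Var(Y) = a² * Var(X)
Var(X) = 2.0^2 = 4
Var(Y) = 5² * 4 = 25 * 4 = 100

100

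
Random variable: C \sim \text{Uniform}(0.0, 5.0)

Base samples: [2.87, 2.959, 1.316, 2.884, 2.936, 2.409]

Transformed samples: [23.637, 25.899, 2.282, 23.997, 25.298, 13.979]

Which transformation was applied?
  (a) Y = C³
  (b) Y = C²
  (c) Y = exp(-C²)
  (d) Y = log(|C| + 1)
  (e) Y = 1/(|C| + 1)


Checking option (a) Y = C³:
  C = 2.87 -> Y = 23.637 ✓
  C = 2.959 -> Y = 25.899 ✓
  C = 1.316 -> Y = 2.282 ✓
All samples match this transformation.

(a) C³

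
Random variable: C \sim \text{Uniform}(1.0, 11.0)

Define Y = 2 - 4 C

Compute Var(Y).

For Y = aC + b: Var(Y) = a² * Var(C)
Var(C) = (11 - 1)^2/12 = 8.3333333
Var(Y) = (-4)² * 8.3333333 = 16 * 8.3333333 = 133.33333

133.33333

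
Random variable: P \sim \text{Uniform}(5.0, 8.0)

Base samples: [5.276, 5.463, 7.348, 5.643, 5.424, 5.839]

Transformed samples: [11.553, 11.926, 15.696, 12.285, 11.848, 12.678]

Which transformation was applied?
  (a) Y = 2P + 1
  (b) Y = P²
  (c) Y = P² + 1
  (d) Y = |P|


Checking option (a) Y = 2P + 1:
  P = 5.276 -> Y = 11.553 ✓
  P = 5.463 -> Y = 11.926 ✓
  P = 7.348 -> Y = 15.696 ✓
All samples match this transformation.

(a) 2P + 1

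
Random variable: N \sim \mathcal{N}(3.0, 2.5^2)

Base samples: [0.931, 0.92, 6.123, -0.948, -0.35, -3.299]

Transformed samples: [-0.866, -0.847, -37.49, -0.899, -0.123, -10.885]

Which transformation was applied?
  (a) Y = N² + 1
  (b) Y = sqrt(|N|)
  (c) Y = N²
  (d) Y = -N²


Checking option (d) Y = -N²:
  N = 0.931 -> Y = -0.866 ✓
  N = 0.92 -> Y = -0.847 ✓
  N = 6.123 -> Y = -37.49 ✓
All samples match this transformation.

(d) -N²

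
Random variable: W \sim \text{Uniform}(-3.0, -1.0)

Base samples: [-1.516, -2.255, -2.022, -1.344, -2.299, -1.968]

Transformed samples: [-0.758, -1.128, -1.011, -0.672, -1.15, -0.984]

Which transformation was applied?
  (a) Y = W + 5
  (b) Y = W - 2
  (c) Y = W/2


Checking option (c) Y = W/2:
  W = -1.516 -> Y = -0.758 ✓
  W = -2.255 -> Y = -1.128 ✓
  W = -2.022 -> Y = -1.011 ✓
All samples match this transformation.

(c) W/2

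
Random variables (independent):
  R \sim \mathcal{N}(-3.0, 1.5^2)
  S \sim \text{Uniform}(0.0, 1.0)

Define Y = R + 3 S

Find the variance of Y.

For independent RVs: Var(aX + bY) = a²Var(X) + b²Var(Y)
Var(R) = 2.25
Var(S) = 0.083333333
Var(Y) = 1²*2.25 + 3²*0.083333333
= 1*2.25 + 9*0.083333333 = 3

3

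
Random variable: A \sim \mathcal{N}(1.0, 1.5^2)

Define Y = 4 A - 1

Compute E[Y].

For Y = 4A - 1:
E[Y] = 4 * E[A] - 1
E[A] = 1.0 = 1
E[Y] = 4 * 1 - 1 = 3

3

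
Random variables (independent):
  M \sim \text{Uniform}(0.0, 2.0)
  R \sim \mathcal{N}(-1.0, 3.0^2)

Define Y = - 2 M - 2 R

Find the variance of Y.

For independent RVs: Var(aX + bY) = a²Var(X) + b²Var(Y)
Var(M) = 0.33333333
Var(R) = 9
Var(Y) = (-2)²*0.33333333 + (-2)²*9
= 4*0.33333333 + 4*9 = 37.333333

37.333333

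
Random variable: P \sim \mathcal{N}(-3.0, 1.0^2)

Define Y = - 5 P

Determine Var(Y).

For Y = aP + b: Var(Y) = a² * Var(P)
Var(P) = 1.0^2 = 1
Var(Y) = (-5)² * 1 = 25 * 1 = 25

25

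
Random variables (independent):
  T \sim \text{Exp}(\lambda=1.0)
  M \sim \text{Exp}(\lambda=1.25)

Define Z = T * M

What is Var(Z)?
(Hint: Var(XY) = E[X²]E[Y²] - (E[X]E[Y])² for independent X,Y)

Var(XY) = E[X²]E[Y²] - (E[X]E[Y])²
E[T] = 1, Var(T) = 1
E[M] = 0.8, Var(M) = 0.64
E[T²] = 1 + 1² = 2
E[M²] = 0.64 + 0.8² = 1.28
Var(Z) = 2*1.28 - (1*0.8)²
= 2.56 - 0.64 = 1.92

1.92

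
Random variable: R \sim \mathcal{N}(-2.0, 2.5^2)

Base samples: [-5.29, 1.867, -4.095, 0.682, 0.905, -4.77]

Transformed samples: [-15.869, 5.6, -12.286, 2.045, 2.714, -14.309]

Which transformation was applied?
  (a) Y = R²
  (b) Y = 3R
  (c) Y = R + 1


Checking option (b) Y = 3R:
  R = -5.29 -> Y = -15.869 ✓
  R = 1.867 -> Y = 5.6 ✓
  R = -4.095 -> Y = -12.286 ✓
All samples match this transformation.

(b) 3R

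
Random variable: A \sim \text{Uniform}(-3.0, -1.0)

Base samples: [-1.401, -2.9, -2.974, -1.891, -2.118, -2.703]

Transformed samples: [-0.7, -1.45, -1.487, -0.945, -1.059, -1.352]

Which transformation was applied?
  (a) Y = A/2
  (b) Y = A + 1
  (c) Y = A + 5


Checking option (a) Y = A/2:
  A = -1.401 -> Y = -0.7 ✓
  A = -2.9 -> Y = -1.45 ✓
  A = -2.974 -> Y = -1.487 ✓
All samples match this transformation.

(a) A/2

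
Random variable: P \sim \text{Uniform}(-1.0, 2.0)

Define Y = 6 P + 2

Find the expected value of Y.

For Y = 6P + 2:
E[Y] = 6 * E[P] + 2
E[P] = (-1 + 2)/2 = 0.5
E[Y] = 6 * 0.5 + 2 = 5

5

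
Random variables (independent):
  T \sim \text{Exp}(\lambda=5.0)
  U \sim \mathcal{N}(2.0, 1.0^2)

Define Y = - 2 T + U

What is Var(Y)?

For independent RVs: Var(aX + bY) = a²Var(X) + b²Var(Y)
Var(T) = 0.04
Var(U) = 1
Var(Y) = (-2)²*0.04 + 1²*1
= 4*0.04 + 1*1 = 1.16

1.16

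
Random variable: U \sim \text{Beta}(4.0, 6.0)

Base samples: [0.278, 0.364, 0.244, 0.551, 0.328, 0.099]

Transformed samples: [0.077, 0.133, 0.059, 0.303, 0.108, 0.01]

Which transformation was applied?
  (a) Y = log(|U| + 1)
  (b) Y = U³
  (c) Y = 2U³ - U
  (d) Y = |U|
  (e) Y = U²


Checking option (e) Y = U²:
  U = 0.278 -> Y = 0.077 ✓
  U = 0.364 -> Y = 0.133 ✓
  U = 0.244 -> Y = 0.059 ✓
All samples match this transformation.

(e) U²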